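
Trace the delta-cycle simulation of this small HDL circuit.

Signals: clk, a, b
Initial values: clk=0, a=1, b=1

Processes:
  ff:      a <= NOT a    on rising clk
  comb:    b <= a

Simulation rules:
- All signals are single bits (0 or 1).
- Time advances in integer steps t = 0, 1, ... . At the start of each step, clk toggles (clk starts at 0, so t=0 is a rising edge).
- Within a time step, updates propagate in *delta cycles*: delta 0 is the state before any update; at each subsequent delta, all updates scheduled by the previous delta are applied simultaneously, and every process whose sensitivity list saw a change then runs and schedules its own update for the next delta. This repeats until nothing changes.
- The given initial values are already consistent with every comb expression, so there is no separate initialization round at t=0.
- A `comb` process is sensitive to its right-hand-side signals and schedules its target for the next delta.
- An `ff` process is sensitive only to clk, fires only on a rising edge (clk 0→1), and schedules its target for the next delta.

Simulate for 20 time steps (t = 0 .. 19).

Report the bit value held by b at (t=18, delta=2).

0

t=0 Δ0: b=1 clk=0 a=1
  Δ1: clk:0→1
  Δ2: a:1→0
  Δ3: b:1→0
  (3Δ to stable)
t=1 Δ0: b=0 clk=1 a=0
  Δ1: clk:1→0
  (1Δ to stable)
t=2 Δ0: b=0 clk=0 a=0
  Δ1: clk:0→1
  Δ2: a:0→1
  Δ3: b:0→1
  (3Δ to stable)
t=3 Δ0: b=1 clk=1 a=1
  Δ1: clk:1→0
  (1Δ to stable)
t=4 Δ0: b=1 clk=0 a=1
  Δ1: clk:0→1
  Δ2: a:1→0
  Δ3: b:1→0
  (3Δ to stable)
t=5 Δ0: b=0 clk=1 a=0
  Δ1: clk:1→0
  (1Δ to stable)
t=6 Δ0: b=0 clk=0 a=0
  Δ1: clk:0→1
  Δ2: a:0→1
  Δ3: b:0→1
  (3Δ to stable)
t=7 Δ0: b=1 clk=1 a=1
  Δ1: clk:1→0
  (1Δ to stable)
t=8 Δ0: b=1 clk=0 a=1
  Δ1: clk:0→1
  Δ2: a:1→0
  Δ3: b:1→0
  (3Δ to stable)
t=9 Δ0: b=0 clk=1 a=0
  Δ1: clk:1→0
  (1Δ to stable)
t=10 Δ0: b=0 clk=0 a=0
  Δ1: clk:0→1
  Δ2: a:0→1
  Δ3: b:0→1
  (3Δ to stable)
t=11 Δ0: b=1 clk=1 a=1
  Δ1: clk:1→0
  (1Δ to stable)
t=12 Δ0: b=1 clk=0 a=1
  Δ1: clk:0→1
  Δ2: a:1→0
  Δ3: b:1→0
  (3Δ to stable)
t=13 Δ0: b=0 clk=1 a=0
  Δ1: clk:1→0
  (1Δ to stable)
t=14 Δ0: b=0 clk=0 a=0
  Δ1: clk:0→1
  Δ2: a:0→1
  Δ3: b:0→1
  (3Δ to stable)
t=15 Δ0: b=1 clk=1 a=1
  Δ1: clk:1→0
  (1Δ to stable)
t=16 Δ0: b=1 clk=0 a=1
  Δ1: clk:0→1
  Δ2: a:1→0
  Δ3: b:1→0
  (3Δ to stable)
t=17 Δ0: b=0 clk=1 a=0
  Δ1: clk:1→0
  (1Δ to stable)
t=18 Δ0: b=0 clk=0 a=0
  Δ1: clk:0→1
  Δ2: a:0→1
  Δ3: b:0→1
  (3Δ to stable)
t=19 Δ0: b=1 clk=1 a=1
  Δ1: clk:1→0
  (1Δ to stable)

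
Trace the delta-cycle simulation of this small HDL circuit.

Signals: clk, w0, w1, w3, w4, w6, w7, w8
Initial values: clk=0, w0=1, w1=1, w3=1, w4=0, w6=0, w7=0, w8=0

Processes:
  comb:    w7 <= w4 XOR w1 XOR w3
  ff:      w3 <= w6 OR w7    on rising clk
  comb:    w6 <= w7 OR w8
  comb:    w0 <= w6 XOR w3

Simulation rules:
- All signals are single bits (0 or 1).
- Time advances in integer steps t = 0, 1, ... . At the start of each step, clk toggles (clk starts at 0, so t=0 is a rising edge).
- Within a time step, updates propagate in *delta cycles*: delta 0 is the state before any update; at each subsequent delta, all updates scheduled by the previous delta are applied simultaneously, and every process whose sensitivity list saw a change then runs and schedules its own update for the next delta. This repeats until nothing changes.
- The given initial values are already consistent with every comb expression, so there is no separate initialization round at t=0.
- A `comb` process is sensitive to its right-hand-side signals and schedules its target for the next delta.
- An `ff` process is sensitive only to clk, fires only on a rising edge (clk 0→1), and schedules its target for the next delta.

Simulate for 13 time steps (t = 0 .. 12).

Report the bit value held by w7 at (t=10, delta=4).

0

t=0 Δ0: w1=1 clk=0 w6=0 w8=0 w0=1 w3=1 w4=0 w7=0
  Δ1: clk:0→1
  Δ2: w3:1→0
  Δ3: w0:1→0, w7:0→1
  Δ4: w6:0→1
  Δ5: w0:0→1
  (5Δ to stable)
t=1 Δ0: w1=1 clk=1 w6=1 w8=0 w0=1 w3=0 w4=0 w7=1
  Δ1: clk:1→0
  (1Δ to stable)
t=2 Δ0: w1=1 clk=0 w6=1 w8=0 w0=1 w3=0 w4=0 w7=1
  Δ1: clk:0→1
  Δ2: w3:0→1
  Δ3: w0:1→0, w7:1→0
  Δ4: w6:1→0
  Δ5: w0:0→1
  (5Δ to stable)
t=3 Δ0: w1=1 clk=1 w6=0 w8=0 w0=1 w3=1 w4=0 w7=0
  Δ1: clk:1→0
  (1Δ to stable)
t=4 Δ0: w1=1 clk=0 w6=0 w8=0 w0=1 w3=1 w4=0 w7=0
  Δ1: clk:0→1
  Δ2: w3:1→0
  Δ3: w0:1→0, w7:0→1
  Δ4: w6:0→1
  Δ5: w0:0→1
  (5Δ to stable)
t=5 Δ0: w1=1 clk=1 w6=1 w8=0 w0=1 w3=0 w4=0 w7=1
  Δ1: clk:1→0
  (1Δ to stable)
t=6 Δ0: w1=1 clk=0 w6=1 w8=0 w0=1 w3=0 w4=0 w7=1
  Δ1: clk:0→1
  Δ2: w3:0→1
  Δ3: w0:1→0, w7:1→0
  Δ4: w6:1→0
  Δ5: w0:0→1
  (5Δ to stable)
t=7 Δ0: w1=1 clk=1 w6=0 w8=0 w0=1 w3=1 w4=0 w7=0
  Δ1: clk:1→0
  (1Δ to stable)
t=8 Δ0: w1=1 clk=0 w6=0 w8=0 w0=1 w3=1 w4=0 w7=0
  Δ1: clk:0→1
  Δ2: w3:1→0
  Δ3: w0:1→0, w7:0→1
  Δ4: w6:0→1
  Δ5: w0:0→1
  (5Δ to stable)
t=9 Δ0: w1=1 clk=1 w6=1 w8=0 w0=1 w3=0 w4=0 w7=1
  Δ1: clk:1→0
  (1Δ to stable)
t=10 Δ0: w1=1 clk=0 w6=1 w8=0 w0=1 w3=0 w4=0 w7=1
  Δ1: clk:0→1
  Δ2: w3:0→1
  Δ3: w0:1→0, w7:1→0
  Δ4: w6:1→0
  Δ5: w0:0→1
  (5Δ to stable)
t=11 Δ0: w1=1 clk=1 w6=0 w8=0 w0=1 w3=1 w4=0 w7=0
  Δ1: clk:1→0
  (1Δ to stable)
t=12 Δ0: w1=1 clk=0 w6=0 w8=0 w0=1 w3=1 w4=0 w7=0
  Δ1: clk:0→1
  Δ2: w3:1→0
  Δ3: w0:1→0, w7:0→1
  Δ4: w6:0→1
  Δ5: w0:0→1
  (5Δ to stable)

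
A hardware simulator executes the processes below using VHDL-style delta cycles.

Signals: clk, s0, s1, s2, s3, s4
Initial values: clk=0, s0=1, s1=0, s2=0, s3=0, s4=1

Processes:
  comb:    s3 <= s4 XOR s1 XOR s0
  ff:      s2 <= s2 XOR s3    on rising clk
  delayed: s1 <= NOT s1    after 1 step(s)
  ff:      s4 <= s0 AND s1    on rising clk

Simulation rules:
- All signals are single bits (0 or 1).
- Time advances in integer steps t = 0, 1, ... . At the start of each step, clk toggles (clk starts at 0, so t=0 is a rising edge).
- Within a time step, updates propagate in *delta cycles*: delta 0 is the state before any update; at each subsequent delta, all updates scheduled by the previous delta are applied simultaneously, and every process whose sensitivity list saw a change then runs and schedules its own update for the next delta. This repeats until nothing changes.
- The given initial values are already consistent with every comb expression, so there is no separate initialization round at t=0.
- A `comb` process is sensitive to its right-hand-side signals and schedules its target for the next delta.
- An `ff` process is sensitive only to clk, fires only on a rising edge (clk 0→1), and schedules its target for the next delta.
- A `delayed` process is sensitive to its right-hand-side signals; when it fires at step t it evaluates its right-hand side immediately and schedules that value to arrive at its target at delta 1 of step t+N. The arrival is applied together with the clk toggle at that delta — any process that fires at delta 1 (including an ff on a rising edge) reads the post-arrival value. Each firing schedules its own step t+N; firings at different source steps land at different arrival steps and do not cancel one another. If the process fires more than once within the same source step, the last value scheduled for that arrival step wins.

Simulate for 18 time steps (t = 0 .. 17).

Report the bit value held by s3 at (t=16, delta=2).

[bits: s1,clk,s3,s0,s2,s4]
t=0: Δ0=000101 Δ1=010101 Δ2=010100 Δ3=011100 | 3Δ
t=1: Δ0=011100 Δ1=001100 | 1Δ
t=2: Δ0=001100 Δ1=011100 Δ2=011110 | 2Δ
t=3: Δ0=011110 Δ1=001110 | 1Δ
t=4: Δ0=001110 Δ1=011110 Δ2=011100 | 2Δ
t=5: Δ0=011100 Δ1=001100 | 1Δ
t=6: Δ0=001100 Δ1=011100 Δ2=011110 | 2Δ
t=7: Δ0=011110 Δ1=001110 | 1Δ
t=8: Δ0=001110 Δ1=011110 Δ2=011100 | 2Δ
t=9: Δ0=011100 Δ1=001100 | 1Δ
t=10: Δ0=001100 Δ1=011100 Δ2=011110 | 2Δ
t=11: Δ0=011110 Δ1=001110 | 1Δ
t=12: Δ0=001110 Δ1=011110 Δ2=011100 | 2Δ
t=13: Δ0=011100 Δ1=001100 | 1Δ
t=14: Δ0=001100 Δ1=011100 Δ2=011110 | 2Δ
t=15: Δ0=011110 Δ1=001110 | 1Δ
t=16: Δ0=001110 Δ1=011110 Δ2=011100 | 2Δ
t=17: Δ0=011100 Δ1=001100 | 1Δ

1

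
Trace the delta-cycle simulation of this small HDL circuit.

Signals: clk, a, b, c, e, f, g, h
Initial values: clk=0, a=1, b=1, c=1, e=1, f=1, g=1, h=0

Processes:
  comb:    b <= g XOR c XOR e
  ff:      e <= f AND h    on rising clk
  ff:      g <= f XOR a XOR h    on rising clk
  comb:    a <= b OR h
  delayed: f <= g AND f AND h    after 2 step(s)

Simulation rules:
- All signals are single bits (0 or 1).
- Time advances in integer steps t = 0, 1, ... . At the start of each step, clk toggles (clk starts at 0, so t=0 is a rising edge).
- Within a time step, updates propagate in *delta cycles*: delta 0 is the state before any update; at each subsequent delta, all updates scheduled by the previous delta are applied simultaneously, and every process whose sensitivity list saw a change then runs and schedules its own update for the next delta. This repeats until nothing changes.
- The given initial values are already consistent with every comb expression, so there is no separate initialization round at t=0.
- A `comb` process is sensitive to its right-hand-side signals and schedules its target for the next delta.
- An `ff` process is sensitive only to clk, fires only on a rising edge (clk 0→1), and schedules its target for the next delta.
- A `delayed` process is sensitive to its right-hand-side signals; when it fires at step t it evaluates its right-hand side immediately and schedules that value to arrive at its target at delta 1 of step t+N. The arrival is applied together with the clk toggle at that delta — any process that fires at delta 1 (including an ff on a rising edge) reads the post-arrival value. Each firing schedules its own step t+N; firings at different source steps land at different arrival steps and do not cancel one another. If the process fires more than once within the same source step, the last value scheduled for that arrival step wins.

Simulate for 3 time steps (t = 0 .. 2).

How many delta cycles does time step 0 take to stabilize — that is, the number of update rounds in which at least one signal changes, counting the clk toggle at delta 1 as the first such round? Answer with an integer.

t0.Δ0 e=1 f=1 b=1 g=1 c=1 a=1 h=0 clk=0
t0.Δ1 e=1 f=1 b=1 g=1 c=1 a=1 h=0 clk=1
t0.Δ2 e=0 f=1 b=1 g=0 c=1 a=1 h=0 clk=1
t1.Δ0 e=0 f=1 b=1 g=0 c=1 a=1 h=0 clk=1
t1.Δ1 e=0 f=1 b=1 g=0 c=1 a=1 h=0 clk=0
t2.Δ0 e=0 f=1 b=1 g=0 c=1 a=1 h=0 clk=0
t2.Δ1 e=0 f=0 b=1 g=0 c=1 a=1 h=0 clk=1
t2.Δ2 e=0 f=0 b=1 g=1 c=1 a=1 h=0 clk=1
t2.Δ3 e=0 f=0 b=0 g=1 c=1 a=1 h=0 clk=1
t2.Δ4 e=0 f=0 b=0 g=1 c=1 a=0 h=0 clk=1

2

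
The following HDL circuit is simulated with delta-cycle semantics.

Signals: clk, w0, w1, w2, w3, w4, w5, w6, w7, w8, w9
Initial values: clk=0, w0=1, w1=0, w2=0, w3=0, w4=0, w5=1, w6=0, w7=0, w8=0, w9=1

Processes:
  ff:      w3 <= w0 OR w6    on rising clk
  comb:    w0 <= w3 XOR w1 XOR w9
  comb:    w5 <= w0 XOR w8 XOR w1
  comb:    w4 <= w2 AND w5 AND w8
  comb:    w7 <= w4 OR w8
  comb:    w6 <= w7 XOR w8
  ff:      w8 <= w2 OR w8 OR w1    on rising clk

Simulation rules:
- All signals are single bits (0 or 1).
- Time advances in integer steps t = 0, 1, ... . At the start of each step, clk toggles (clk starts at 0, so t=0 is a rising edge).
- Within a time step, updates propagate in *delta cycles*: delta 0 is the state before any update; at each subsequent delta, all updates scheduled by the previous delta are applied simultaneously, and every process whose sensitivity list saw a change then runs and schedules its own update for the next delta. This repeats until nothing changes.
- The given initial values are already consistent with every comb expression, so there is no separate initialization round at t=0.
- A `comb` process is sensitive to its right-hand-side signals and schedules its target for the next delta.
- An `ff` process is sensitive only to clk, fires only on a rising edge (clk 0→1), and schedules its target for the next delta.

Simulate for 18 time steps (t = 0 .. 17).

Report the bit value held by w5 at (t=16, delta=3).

1

t0.Δ0 w6=0 w9=1 w3=0 clk=0 w1=0 w2=0 w8=0 w0=1 w5=1 w7=0 w4=0
t0.Δ1 w6=0 w9=1 w3=0 clk=1 w1=0 w2=0 w8=0 w0=1 w5=1 w7=0 w4=0
t0.Δ2 w6=0 w9=1 w3=1 clk=1 w1=0 w2=0 w8=0 w0=1 w5=1 w7=0 w4=0
t0.Δ3 w6=0 w9=1 w3=1 clk=1 w1=0 w2=0 w8=0 w0=0 w5=1 w7=0 w4=0
t0.Δ4 w6=0 w9=1 w3=1 clk=1 w1=0 w2=0 w8=0 w0=0 w5=0 w7=0 w4=0
t1.Δ0 w6=0 w9=1 w3=1 clk=1 w1=0 w2=0 w8=0 w0=0 w5=0 w7=0 w4=0
t1.Δ1 w6=0 w9=1 w3=1 clk=0 w1=0 w2=0 w8=0 w0=0 w5=0 w7=0 w4=0
t2.Δ0 w6=0 w9=1 w3=1 clk=0 w1=0 w2=0 w8=0 w0=0 w5=0 w7=0 w4=0
t2.Δ1 w6=0 w9=1 w3=1 clk=1 w1=0 w2=0 w8=0 w0=0 w5=0 w7=0 w4=0
t2.Δ2 w6=0 w9=1 w3=0 clk=1 w1=0 w2=0 w8=0 w0=0 w5=0 w7=0 w4=0
t2.Δ3 w6=0 w9=1 w3=0 clk=1 w1=0 w2=0 w8=0 w0=1 w5=0 w7=0 w4=0
t2.Δ4 w6=0 w9=1 w3=0 clk=1 w1=0 w2=0 w8=0 w0=1 w5=1 w7=0 w4=0
t3.Δ0 w6=0 w9=1 w3=0 clk=1 w1=0 w2=0 w8=0 w0=1 w5=1 w7=0 w4=0
t3.Δ1 w6=0 w9=1 w3=0 clk=0 w1=0 w2=0 w8=0 w0=1 w5=1 w7=0 w4=0
t4.Δ0 w6=0 w9=1 w3=0 clk=0 w1=0 w2=0 w8=0 w0=1 w5=1 w7=0 w4=0
t4.Δ1 w6=0 w9=1 w3=0 clk=1 w1=0 w2=0 w8=0 w0=1 w5=1 w7=0 w4=0
t4.Δ2 w6=0 w9=1 w3=1 clk=1 w1=0 w2=0 w8=0 w0=1 w5=1 w7=0 w4=0
t4.Δ3 w6=0 w9=1 w3=1 clk=1 w1=0 w2=0 w8=0 w0=0 w5=1 w7=0 w4=0
t4.Δ4 w6=0 w9=1 w3=1 clk=1 w1=0 w2=0 w8=0 w0=0 w5=0 w7=0 w4=0
t5.Δ0 w6=0 w9=1 w3=1 clk=1 w1=0 w2=0 w8=0 w0=0 w5=0 w7=0 w4=0
t5.Δ1 w6=0 w9=1 w3=1 clk=0 w1=0 w2=0 w8=0 w0=0 w5=0 w7=0 w4=0
t6.Δ0 w6=0 w9=1 w3=1 clk=0 w1=0 w2=0 w8=0 w0=0 w5=0 w7=0 w4=0
t6.Δ1 w6=0 w9=1 w3=1 clk=1 w1=0 w2=0 w8=0 w0=0 w5=0 w7=0 w4=0
t6.Δ2 w6=0 w9=1 w3=0 clk=1 w1=0 w2=0 w8=0 w0=0 w5=0 w7=0 w4=0
t6.Δ3 w6=0 w9=1 w3=0 clk=1 w1=0 w2=0 w8=0 w0=1 w5=0 w7=0 w4=0
t6.Δ4 w6=0 w9=1 w3=0 clk=1 w1=0 w2=0 w8=0 w0=1 w5=1 w7=0 w4=0
t7.Δ0 w6=0 w9=1 w3=0 clk=1 w1=0 w2=0 w8=0 w0=1 w5=1 w7=0 w4=0
t7.Δ1 w6=0 w9=1 w3=0 clk=0 w1=0 w2=0 w8=0 w0=1 w5=1 w7=0 w4=0
t8.Δ0 w6=0 w9=1 w3=0 clk=0 w1=0 w2=0 w8=0 w0=1 w5=1 w7=0 w4=0
t8.Δ1 w6=0 w9=1 w3=0 clk=1 w1=0 w2=0 w8=0 w0=1 w5=1 w7=0 w4=0
t8.Δ2 w6=0 w9=1 w3=1 clk=1 w1=0 w2=0 w8=0 w0=1 w5=1 w7=0 w4=0
t8.Δ3 w6=0 w9=1 w3=1 clk=1 w1=0 w2=0 w8=0 w0=0 w5=1 w7=0 w4=0
t8.Δ4 w6=0 w9=1 w3=1 clk=1 w1=0 w2=0 w8=0 w0=0 w5=0 w7=0 w4=0
t9.Δ0 w6=0 w9=1 w3=1 clk=1 w1=0 w2=0 w8=0 w0=0 w5=0 w7=0 w4=0
t9.Δ1 w6=0 w9=1 w3=1 clk=0 w1=0 w2=0 w8=0 w0=0 w5=0 w7=0 w4=0
t10.Δ0 w6=0 w9=1 w3=1 clk=0 w1=0 w2=0 w8=0 w0=0 w5=0 w7=0 w4=0
t10.Δ1 w6=0 w9=1 w3=1 clk=1 w1=0 w2=0 w8=0 w0=0 w5=0 w7=0 w4=0
t10.Δ2 w6=0 w9=1 w3=0 clk=1 w1=0 w2=0 w8=0 w0=0 w5=0 w7=0 w4=0
t10.Δ3 w6=0 w9=1 w3=0 clk=1 w1=0 w2=0 w8=0 w0=1 w5=0 w7=0 w4=0
t10.Δ4 w6=0 w9=1 w3=0 clk=1 w1=0 w2=0 w8=0 w0=1 w5=1 w7=0 w4=0
t11.Δ0 w6=0 w9=1 w3=0 clk=1 w1=0 w2=0 w8=0 w0=1 w5=1 w7=0 w4=0
t11.Δ1 w6=0 w9=1 w3=0 clk=0 w1=0 w2=0 w8=0 w0=1 w5=1 w7=0 w4=0
t12.Δ0 w6=0 w9=1 w3=0 clk=0 w1=0 w2=0 w8=0 w0=1 w5=1 w7=0 w4=0
t12.Δ1 w6=0 w9=1 w3=0 clk=1 w1=0 w2=0 w8=0 w0=1 w5=1 w7=0 w4=0
t12.Δ2 w6=0 w9=1 w3=1 clk=1 w1=0 w2=0 w8=0 w0=1 w5=1 w7=0 w4=0
t12.Δ3 w6=0 w9=1 w3=1 clk=1 w1=0 w2=0 w8=0 w0=0 w5=1 w7=0 w4=0
t12.Δ4 w6=0 w9=1 w3=1 clk=1 w1=0 w2=0 w8=0 w0=0 w5=0 w7=0 w4=0
t13.Δ0 w6=0 w9=1 w3=1 clk=1 w1=0 w2=0 w8=0 w0=0 w5=0 w7=0 w4=0
t13.Δ1 w6=0 w9=1 w3=1 clk=0 w1=0 w2=0 w8=0 w0=0 w5=0 w7=0 w4=0
t14.Δ0 w6=0 w9=1 w3=1 clk=0 w1=0 w2=0 w8=0 w0=0 w5=0 w7=0 w4=0
t14.Δ1 w6=0 w9=1 w3=1 clk=1 w1=0 w2=0 w8=0 w0=0 w5=0 w7=0 w4=0
t14.Δ2 w6=0 w9=1 w3=0 clk=1 w1=0 w2=0 w8=0 w0=0 w5=0 w7=0 w4=0
t14.Δ3 w6=0 w9=1 w3=0 clk=1 w1=0 w2=0 w8=0 w0=1 w5=0 w7=0 w4=0
t14.Δ4 w6=0 w9=1 w3=0 clk=1 w1=0 w2=0 w8=0 w0=1 w5=1 w7=0 w4=0
t15.Δ0 w6=0 w9=1 w3=0 clk=1 w1=0 w2=0 w8=0 w0=1 w5=1 w7=0 w4=0
t15.Δ1 w6=0 w9=1 w3=0 clk=0 w1=0 w2=0 w8=0 w0=1 w5=1 w7=0 w4=0
t16.Δ0 w6=0 w9=1 w3=0 clk=0 w1=0 w2=0 w8=0 w0=1 w5=1 w7=0 w4=0
t16.Δ1 w6=0 w9=1 w3=0 clk=1 w1=0 w2=0 w8=0 w0=1 w5=1 w7=0 w4=0
t16.Δ2 w6=0 w9=1 w3=1 clk=1 w1=0 w2=0 w8=0 w0=1 w5=1 w7=0 w4=0
t16.Δ3 w6=0 w9=1 w3=1 clk=1 w1=0 w2=0 w8=0 w0=0 w5=1 w7=0 w4=0
t16.Δ4 w6=0 w9=1 w3=1 clk=1 w1=0 w2=0 w8=0 w0=0 w5=0 w7=0 w4=0
t17.Δ0 w6=0 w9=1 w3=1 clk=1 w1=0 w2=0 w8=0 w0=0 w5=0 w7=0 w4=0
t17.Δ1 w6=0 w9=1 w3=1 clk=0 w1=0 w2=0 w8=0 w0=0 w5=0 w7=0 w4=0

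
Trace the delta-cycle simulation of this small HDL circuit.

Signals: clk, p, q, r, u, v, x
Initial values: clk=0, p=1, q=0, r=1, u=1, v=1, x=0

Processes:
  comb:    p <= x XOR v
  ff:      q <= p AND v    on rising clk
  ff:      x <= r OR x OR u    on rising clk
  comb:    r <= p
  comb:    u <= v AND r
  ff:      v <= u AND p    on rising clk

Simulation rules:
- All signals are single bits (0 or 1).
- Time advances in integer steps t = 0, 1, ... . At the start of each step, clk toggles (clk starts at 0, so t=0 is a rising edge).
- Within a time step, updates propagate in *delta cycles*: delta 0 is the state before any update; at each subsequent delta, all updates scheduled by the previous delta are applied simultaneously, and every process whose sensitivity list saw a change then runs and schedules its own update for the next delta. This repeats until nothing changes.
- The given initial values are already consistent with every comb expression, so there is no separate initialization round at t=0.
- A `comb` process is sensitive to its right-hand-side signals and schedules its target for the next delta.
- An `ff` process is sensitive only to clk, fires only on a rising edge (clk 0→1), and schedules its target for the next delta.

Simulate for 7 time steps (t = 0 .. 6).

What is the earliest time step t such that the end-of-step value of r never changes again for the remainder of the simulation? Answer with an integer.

2

t=0 Δ0: p=1 clk=0 r=1 u=1 x=0 q=0 v=1
  Δ1: clk:0→1
  Δ2: x:0→1, q:0→1
  Δ3: p:1→0
  Δ4: r:1→0
  Δ5: u:1→0
  (5Δ to stable)
t=1 Δ0: p=0 clk=1 r=0 u=0 x=1 q=1 v=1
  Δ1: clk:1→0
  (1Δ to stable)
t=2 Δ0: p=0 clk=0 r=0 u=0 x=1 q=1 v=1
  Δ1: clk:0→1
  Δ2: q:1→0, v:1→0
  Δ3: p:0→1
  Δ4: r:0→1
  (4Δ to stable)
t=3 Δ0: p=1 clk=1 r=1 u=0 x=1 q=0 v=0
  Δ1: clk:1→0
  (1Δ to stable)
t=4 Δ0: p=1 clk=0 r=1 u=0 x=1 q=0 v=0
  Δ1: clk:0→1
  (1Δ to stable)
t=5 Δ0: p=1 clk=1 r=1 u=0 x=1 q=0 v=0
  Δ1: clk:1→0
  (1Δ to stable)
t=6 Δ0: p=1 clk=0 r=1 u=0 x=1 q=0 v=0
  Δ1: clk:0→1
  (1Δ to stable)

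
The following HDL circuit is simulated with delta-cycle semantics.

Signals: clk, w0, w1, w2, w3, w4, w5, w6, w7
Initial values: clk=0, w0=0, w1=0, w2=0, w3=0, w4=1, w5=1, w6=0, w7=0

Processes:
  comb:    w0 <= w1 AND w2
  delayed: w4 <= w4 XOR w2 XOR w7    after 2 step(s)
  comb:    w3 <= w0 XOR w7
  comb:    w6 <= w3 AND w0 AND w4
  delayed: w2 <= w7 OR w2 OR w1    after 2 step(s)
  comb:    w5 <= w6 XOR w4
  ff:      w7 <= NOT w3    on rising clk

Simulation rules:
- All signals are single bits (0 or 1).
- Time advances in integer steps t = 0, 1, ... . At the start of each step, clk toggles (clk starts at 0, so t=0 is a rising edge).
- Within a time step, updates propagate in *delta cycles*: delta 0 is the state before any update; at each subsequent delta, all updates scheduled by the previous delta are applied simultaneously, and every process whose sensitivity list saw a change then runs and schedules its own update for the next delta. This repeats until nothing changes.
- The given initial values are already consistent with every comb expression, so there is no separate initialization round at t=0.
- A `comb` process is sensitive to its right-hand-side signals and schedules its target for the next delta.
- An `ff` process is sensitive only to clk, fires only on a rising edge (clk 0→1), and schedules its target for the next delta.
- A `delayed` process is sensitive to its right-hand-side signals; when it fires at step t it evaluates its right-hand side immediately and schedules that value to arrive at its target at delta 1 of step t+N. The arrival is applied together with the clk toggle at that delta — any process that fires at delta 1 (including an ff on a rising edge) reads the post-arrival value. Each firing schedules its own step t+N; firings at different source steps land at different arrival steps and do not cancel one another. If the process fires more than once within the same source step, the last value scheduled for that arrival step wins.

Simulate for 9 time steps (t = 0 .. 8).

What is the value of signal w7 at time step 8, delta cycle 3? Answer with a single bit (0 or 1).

1

t=0 Δ0: w1=0 w7=0 w6=0 clk=0 w0=0 w2=0 w5=1 w4=1 w3=0
  Δ1: clk:0→1
  Δ2: w7:0→1
  Δ3: w3:0→1
  (3Δ to stable)
t=1 Δ0: w1=0 w7=1 w6=0 clk=1 w0=0 w2=0 w5=1 w4=1 w3=1
  Δ1: clk:1→0
  (1Δ to stable)
t=2 Δ0: w1=0 w7=1 w6=0 clk=0 w0=0 w2=0 w5=1 w4=1 w3=1
  Δ1: clk:0→1, w2:0→1, w4:1→0
  Δ2: w7:1→0, w5:1→0
  Δ3: w3:1→0
  (3Δ to stable)
t=3 Δ0: w1=0 w7=0 w6=0 clk=1 w0=0 w2=1 w5=0 w4=0 w3=0
  Δ1: clk:1→0
  (1Δ to stable)
t=4 Δ0: w1=0 w7=0 w6=0 clk=0 w0=0 w2=1 w5=0 w4=0 w3=0
  Δ1: clk:0→1, w4:0→1
  Δ2: w7:0→1, w5:0→1
  Δ3: w3:0→1
  (3Δ to stable)
t=5 Δ0: w1=0 w7=1 w6=0 clk=1 w0=0 w2=1 w5=1 w4=1 w3=1
  Δ1: clk:1→0
  (1Δ to stable)
t=6 Δ0: w1=0 w7=1 w6=0 clk=0 w0=0 w2=1 w5=1 w4=1 w3=1
  Δ1: clk:0→1
  Δ2: w7:1→0
  Δ3: w3:1→0
  (3Δ to stable)
t=7 Δ0: w1=0 w7=0 w6=0 clk=1 w0=0 w2=1 w5=1 w4=1 w3=0
  Δ1: clk:1→0
  (1Δ to stable)
t=8 Δ0: w1=0 w7=0 w6=0 clk=0 w0=0 w2=1 w5=1 w4=1 w3=0
  Δ1: clk:0→1, w4:1→0
  Δ2: w7:0→1, w5:1→0
  Δ3: w3:0→1
  (3Δ to stable)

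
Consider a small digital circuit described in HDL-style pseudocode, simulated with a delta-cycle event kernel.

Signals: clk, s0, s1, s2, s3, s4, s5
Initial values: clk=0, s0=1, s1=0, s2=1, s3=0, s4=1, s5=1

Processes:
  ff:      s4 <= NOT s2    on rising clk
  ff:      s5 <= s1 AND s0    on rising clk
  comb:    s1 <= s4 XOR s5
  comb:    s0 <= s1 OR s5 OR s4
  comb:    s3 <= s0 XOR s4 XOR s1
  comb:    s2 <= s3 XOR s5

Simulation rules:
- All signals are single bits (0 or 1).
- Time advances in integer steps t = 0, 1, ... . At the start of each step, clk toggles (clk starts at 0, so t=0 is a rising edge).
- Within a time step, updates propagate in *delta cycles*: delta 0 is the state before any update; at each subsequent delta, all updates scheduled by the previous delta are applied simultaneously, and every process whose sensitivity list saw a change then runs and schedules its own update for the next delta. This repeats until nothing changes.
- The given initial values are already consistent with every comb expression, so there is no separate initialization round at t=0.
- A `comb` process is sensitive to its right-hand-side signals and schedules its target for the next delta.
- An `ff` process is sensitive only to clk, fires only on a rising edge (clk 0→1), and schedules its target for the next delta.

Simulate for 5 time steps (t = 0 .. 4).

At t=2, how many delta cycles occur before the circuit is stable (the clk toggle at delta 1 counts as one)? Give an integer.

t=0 Δ0: s0=1 s5=1 s3=0 s4=1 s2=1 clk=0 s1=0
  Δ1: clk:0→1
  Δ2: s5:1→0, s4:1→0
  Δ3: s0:1→0, s3:0→1, s2:1→0
  Δ4: s3:1→0, s2:0→1
  Δ5: s2:1→0
  (5Δ to stable)
t=1 Δ0: s0=0 s5=0 s3=0 s4=0 s2=0 clk=1 s1=0
  Δ1: clk:1→0
  (1Δ to stable)
t=2 Δ0: s0=0 s5=0 s3=0 s4=0 s2=0 clk=0 s1=0
  Δ1: clk:0→1
  Δ2: s4:0→1
  Δ3: s0:0→1, s3:0→1, s1:0→1
  Δ4: s2:0→1
  (4Δ to stable)
t=3 Δ0: s0=1 s5=0 s3=1 s4=1 s2=1 clk=1 s1=1
  Δ1: clk:1→0
  (1Δ to stable)
t=4 Δ0: s0=1 s5=0 s3=1 s4=1 s2=1 clk=0 s1=1
  Δ1: clk:0→1
  Δ2: s5:0→1, s4:1→0
  Δ3: s3:1→0, s2:1→0
  Δ4: s2:0→1
  (4Δ to stable)

4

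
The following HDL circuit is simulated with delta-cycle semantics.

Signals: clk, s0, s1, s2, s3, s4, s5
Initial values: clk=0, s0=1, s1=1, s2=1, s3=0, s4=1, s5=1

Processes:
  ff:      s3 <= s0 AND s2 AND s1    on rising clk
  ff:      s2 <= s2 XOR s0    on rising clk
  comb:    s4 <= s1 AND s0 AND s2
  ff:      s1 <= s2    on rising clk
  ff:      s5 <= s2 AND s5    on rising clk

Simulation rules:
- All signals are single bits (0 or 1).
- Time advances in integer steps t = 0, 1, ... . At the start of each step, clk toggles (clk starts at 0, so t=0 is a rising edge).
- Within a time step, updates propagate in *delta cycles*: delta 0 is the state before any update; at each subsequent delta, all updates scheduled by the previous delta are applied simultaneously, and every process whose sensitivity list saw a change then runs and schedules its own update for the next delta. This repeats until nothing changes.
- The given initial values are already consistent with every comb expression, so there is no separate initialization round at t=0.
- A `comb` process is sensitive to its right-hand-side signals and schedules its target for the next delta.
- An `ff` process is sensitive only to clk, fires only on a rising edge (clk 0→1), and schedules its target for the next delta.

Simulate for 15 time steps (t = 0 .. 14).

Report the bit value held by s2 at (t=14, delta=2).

t=0 Δ0: s5=1 s0=1 s3=0 s2=1 s4=1 clk=0 s1=1
  Δ1: clk:0→1
  Δ2: s3:0→1, s2:1→0
  Δ3: s4:1→0
  (3Δ to stable)
t=1 Δ0: s5=1 s0=1 s3=1 s2=0 s4=0 clk=1 s1=1
  Δ1: clk:1→0
  (1Δ to stable)
t=2 Δ0: s5=1 s0=1 s3=1 s2=0 s4=0 clk=0 s1=1
  Δ1: clk:0→1
  Δ2: s5:1→0, s3:1→0, s2:0→1, s1:1→0
  (2Δ to stable)
t=3 Δ0: s5=0 s0=1 s3=0 s2=1 s4=0 clk=1 s1=0
  Δ1: clk:1→0
  (1Δ to stable)
t=4 Δ0: s5=0 s0=1 s3=0 s2=1 s4=0 clk=0 s1=0
  Δ1: clk:0→1
  Δ2: s2:1→0, s1:0→1
  (2Δ to stable)
t=5 Δ0: s5=0 s0=1 s3=0 s2=0 s4=0 clk=1 s1=1
  Δ1: clk:1→0
  (1Δ to stable)
t=6 Δ0: s5=0 s0=1 s3=0 s2=0 s4=0 clk=0 s1=1
  Δ1: clk:0→1
  Δ2: s2:0→1, s1:1→0
  (2Δ to stable)
t=7 Δ0: s5=0 s0=1 s3=0 s2=1 s4=0 clk=1 s1=0
  Δ1: clk:1→0
  (1Δ to stable)
t=8 Δ0: s5=0 s0=1 s3=0 s2=1 s4=0 clk=0 s1=0
  Δ1: clk:0→1
  Δ2: s2:1→0, s1:0→1
  (2Δ to stable)
t=9 Δ0: s5=0 s0=1 s3=0 s2=0 s4=0 clk=1 s1=1
  Δ1: clk:1→0
  (1Δ to stable)
t=10 Δ0: s5=0 s0=1 s3=0 s2=0 s4=0 clk=0 s1=1
  Δ1: clk:0→1
  Δ2: s2:0→1, s1:1→0
  (2Δ to stable)
t=11 Δ0: s5=0 s0=1 s3=0 s2=1 s4=0 clk=1 s1=0
  Δ1: clk:1→0
  (1Δ to stable)
t=12 Δ0: s5=0 s0=1 s3=0 s2=1 s4=0 clk=0 s1=0
  Δ1: clk:0→1
  Δ2: s2:1→0, s1:0→1
  (2Δ to stable)
t=13 Δ0: s5=0 s0=1 s3=0 s2=0 s4=0 clk=1 s1=1
  Δ1: clk:1→0
  (1Δ to stable)
t=14 Δ0: s5=0 s0=1 s3=0 s2=0 s4=0 clk=0 s1=1
  Δ1: clk:0→1
  Δ2: s2:0→1, s1:1→0
  (2Δ to stable)

1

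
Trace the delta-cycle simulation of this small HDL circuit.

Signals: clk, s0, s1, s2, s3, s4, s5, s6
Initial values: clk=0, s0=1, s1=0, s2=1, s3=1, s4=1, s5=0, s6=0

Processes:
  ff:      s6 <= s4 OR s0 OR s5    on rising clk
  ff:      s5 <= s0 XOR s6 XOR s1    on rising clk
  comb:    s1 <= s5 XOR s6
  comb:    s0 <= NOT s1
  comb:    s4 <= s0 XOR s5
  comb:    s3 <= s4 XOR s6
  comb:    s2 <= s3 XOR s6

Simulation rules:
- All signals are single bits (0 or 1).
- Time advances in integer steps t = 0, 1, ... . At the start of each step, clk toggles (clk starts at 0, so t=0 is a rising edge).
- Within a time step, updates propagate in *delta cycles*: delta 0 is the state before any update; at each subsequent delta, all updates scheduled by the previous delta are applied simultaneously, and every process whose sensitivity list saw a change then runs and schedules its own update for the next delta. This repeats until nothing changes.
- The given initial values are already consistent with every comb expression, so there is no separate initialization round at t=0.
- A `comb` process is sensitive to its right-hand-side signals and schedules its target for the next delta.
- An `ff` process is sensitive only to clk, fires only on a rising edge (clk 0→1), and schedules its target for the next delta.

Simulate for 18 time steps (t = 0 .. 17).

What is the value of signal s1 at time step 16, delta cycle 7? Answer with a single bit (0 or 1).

[bits: s3,s1,s4,clk,s6,s2,s5,s0]
t=0: Δ0=10100101 Δ1=10110101 Δ2=10111111 Δ3=00011011 Δ4=10011111 Δ5=10011011 | 5Δ
t=1: Δ0=10011011 Δ1=10001011 | 1Δ
t=2: Δ0=10001011 Δ1=10011011 Δ2=10011001 Δ3=11111001 Δ4=01111000 Δ5=01011100 Δ6=11011100 Δ7=11011000 | 7Δ
t=3: Δ0=11011000 Δ1=11001000 | 1Δ
t=4: Δ0=11001000 Δ1=11011000 Δ2=11010000 Δ3=00010100 Δ4=00010001 Δ5=00110001 Δ6=10110001 Δ7=10110101 | 7Δ
t=5: Δ0=10110101 Δ1=10100101 | 1Δ
t=6: Δ0=10100101 Δ1=10110101 Δ2=10111111 Δ3=00011011 Δ4=10011111 Δ5=10011011 | 5Δ
t=7: Δ0=10011011 Δ1=10001011 | 1Δ
t=8: Δ0=10001011 Δ1=10011011 Δ2=10011001 Δ3=11111001 Δ4=01111000 Δ5=01011100 Δ6=11011100 Δ7=11011000 | 7Δ
t=9: Δ0=11011000 Δ1=11001000 | 1Δ
t=10: Δ0=11001000 Δ1=11011000 Δ2=11010000 Δ3=00010100 Δ4=00010001 Δ5=00110001 Δ6=10110001 Δ7=10110101 | 7Δ
t=11: Δ0=10110101 Δ1=10100101 | 1Δ
t=12: Δ0=10100101 Δ1=10110101 Δ2=10111111 Δ3=00011011 Δ4=10011111 Δ5=10011011 | 5Δ
t=13: Δ0=10011011 Δ1=10001011 | 1Δ
t=14: Δ0=10001011 Δ1=10011011 Δ2=10011001 Δ3=11111001 Δ4=01111000 Δ5=01011100 Δ6=11011100 Δ7=11011000 | 7Δ
t=15: Δ0=11011000 Δ1=11001000 | 1Δ
t=16: Δ0=11001000 Δ1=11011000 Δ2=11010000 Δ3=00010100 Δ4=00010001 Δ5=00110001 Δ6=10110001 Δ7=10110101 | 7Δ
t=17: Δ0=10110101 Δ1=10100101 | 1Δ

0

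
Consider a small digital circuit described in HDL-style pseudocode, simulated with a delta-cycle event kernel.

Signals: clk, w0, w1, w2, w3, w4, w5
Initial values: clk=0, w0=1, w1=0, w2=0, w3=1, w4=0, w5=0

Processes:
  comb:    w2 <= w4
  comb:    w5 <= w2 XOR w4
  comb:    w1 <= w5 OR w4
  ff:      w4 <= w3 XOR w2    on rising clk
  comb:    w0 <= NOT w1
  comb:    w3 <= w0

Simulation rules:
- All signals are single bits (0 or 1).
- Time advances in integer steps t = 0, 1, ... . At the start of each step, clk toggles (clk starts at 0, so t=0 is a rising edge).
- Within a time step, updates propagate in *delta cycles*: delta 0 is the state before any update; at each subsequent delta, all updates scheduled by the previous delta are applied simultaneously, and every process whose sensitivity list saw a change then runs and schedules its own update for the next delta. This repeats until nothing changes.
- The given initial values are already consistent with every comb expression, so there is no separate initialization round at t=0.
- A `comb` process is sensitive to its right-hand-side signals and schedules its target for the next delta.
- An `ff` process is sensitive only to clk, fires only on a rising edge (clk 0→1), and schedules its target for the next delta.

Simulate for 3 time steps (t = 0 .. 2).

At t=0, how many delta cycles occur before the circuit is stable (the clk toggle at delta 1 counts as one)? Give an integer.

5

t=0 Δ0: w0=1 clk=0 w1=0 w3=1 w4=0 w2=0 w5=0
  Δ1: clk:0→1
  Δ2: w4:0→1
  Δ3: w1:0→1, w2:0→1, w5:0→1
  Δ4: w0:1→0, w5:1→0
  Δ5: w3:1→0
  (5Δ to stable)
t=1 Δ0: w0=0 clk=1 w1=1 w3=0 w4=1 w2=1 w5=0
  Δ1: clk:1→0
  (1Δ to stable)
t=2 Δ0: w0=0 clk=0 w1=1 w3=0 w4=1 w2=1 w5=0
  Δ1: clk:0→1
  (1Δ to stable)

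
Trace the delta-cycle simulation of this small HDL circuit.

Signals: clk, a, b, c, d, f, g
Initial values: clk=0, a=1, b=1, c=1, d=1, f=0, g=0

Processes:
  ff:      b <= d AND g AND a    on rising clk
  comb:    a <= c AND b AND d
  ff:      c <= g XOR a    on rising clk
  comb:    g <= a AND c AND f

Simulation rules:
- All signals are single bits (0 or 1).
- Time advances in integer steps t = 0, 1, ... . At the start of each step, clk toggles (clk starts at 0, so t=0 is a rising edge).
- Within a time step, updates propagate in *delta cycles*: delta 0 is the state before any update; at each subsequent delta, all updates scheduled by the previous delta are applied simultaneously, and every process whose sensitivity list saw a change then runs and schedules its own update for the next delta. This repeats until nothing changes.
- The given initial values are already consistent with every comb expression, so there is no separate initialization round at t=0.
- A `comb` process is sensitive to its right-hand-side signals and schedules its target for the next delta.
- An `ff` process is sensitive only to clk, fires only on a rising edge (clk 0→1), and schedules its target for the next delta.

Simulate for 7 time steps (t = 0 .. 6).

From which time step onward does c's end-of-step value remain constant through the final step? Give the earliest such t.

t=0 Δ0: d=1 g=0 b=1 c=1 a=1 clk=0 f=0
  Δ1: clk:0→1
  Δ2: b:1→0
  Δ3: a:1→0
  (3Δ to stable)
t=1 Δ0: d=1 g=0 b=0 c=1 a=0 clk=1 f=0
  Δ1: clk:1→0
  (1Δ to stable)
t=2 Δ0: d=1 g=0 b=0 c=1 a=0 clk=0 f=0
  Δ1: clk:0→1
  Δ2: c:1→0
  (2Δ to stable)
t=3 Δ0: d=1 g=0 b=0 c=0 a=0 clk=1 f=0
  Δ1: clk:1→0
  (1Δ to stable)
t=4 Δ0: d=1 g=0 b=0 c=0 a=0 clk=0 f=0
  Δ1: clk:0→1
  (1Δ to stable)
t=5 Δ0: d=1 g=0 b=0 c=0 a=0 clk=1 f=0
  Δ1: clk:1→0
  (1Δ to stable)
t=6 Δ0: d=1 g=0 b=0 c=0 a=0 clk=0 f=0
  Δ1: clk:0→1
  (1Δ to stable)

2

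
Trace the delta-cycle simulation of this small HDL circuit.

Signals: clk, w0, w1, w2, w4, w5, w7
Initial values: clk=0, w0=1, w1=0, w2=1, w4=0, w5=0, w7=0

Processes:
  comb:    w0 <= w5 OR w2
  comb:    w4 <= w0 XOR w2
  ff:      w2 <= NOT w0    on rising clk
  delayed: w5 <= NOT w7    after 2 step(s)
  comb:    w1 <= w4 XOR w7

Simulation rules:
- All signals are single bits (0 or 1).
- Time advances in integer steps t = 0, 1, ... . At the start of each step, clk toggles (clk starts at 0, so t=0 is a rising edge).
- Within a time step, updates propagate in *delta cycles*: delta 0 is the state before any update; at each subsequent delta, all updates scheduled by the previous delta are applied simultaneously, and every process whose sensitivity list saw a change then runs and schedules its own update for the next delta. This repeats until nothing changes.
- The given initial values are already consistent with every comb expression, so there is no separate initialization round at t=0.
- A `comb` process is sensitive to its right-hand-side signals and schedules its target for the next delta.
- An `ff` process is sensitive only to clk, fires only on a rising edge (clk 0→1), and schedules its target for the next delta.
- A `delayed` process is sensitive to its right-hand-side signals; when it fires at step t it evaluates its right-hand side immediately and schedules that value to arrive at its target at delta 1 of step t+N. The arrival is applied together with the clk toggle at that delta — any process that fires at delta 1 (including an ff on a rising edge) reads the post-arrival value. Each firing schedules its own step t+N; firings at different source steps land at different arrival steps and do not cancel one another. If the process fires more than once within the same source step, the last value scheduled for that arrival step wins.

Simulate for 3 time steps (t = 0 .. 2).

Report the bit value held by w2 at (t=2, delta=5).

1

t=0 Δ0: w5=0 w1=0 w0=1 w4=0 w2=1 clk=0 w7=0
  Δ1: clk:0→1
  Δ2: w2:1→0
  Δ3: w0:1→0, w4:0→1
  Δ4: w1:0→1, w4:1→0
  Δ5: w1:1→0
  (5Δ to stable)
t=1 Δ0: w5=0 w1=0 w0=0 w4=0 w2=0 clk=1 w7=0
  Δ1: clk:1→0
  (1Δ to stable)
t=2 Δ0: w5=0 w1=0 w0=0 w4=0 w2=0 clk=0 w7=0
  Δ1: clk:0→1
  Δ2: w2:0→1
  Δ3: w0:0→1, w4:0→1
  Δ4: w1:0→1, w4:1→0
  Δ5: w1:1→0
  (5Δ to stable)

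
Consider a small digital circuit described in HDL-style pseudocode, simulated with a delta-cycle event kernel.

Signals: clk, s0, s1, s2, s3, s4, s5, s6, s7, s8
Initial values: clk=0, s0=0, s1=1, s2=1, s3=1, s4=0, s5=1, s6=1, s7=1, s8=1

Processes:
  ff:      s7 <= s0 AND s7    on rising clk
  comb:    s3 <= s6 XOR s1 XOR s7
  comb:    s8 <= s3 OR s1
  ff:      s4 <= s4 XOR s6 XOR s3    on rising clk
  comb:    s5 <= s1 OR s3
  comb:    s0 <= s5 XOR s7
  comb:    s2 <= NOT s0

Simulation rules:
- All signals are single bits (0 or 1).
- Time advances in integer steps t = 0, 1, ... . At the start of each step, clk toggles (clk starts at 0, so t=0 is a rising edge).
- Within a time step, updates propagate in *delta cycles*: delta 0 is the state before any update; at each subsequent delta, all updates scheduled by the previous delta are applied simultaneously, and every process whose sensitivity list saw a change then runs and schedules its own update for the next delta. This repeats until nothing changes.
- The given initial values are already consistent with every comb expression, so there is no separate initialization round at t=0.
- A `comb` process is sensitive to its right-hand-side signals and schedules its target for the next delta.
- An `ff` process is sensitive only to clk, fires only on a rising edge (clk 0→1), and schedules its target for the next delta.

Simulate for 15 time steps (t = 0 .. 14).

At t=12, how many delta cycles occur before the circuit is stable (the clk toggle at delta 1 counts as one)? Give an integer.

2

t=0 Δ0: s0=0 s2=1 s7=1 s6=1 s4=0 s5=1 s8=1 s3=1 clk=0 s1=1
  Δ1: clk:0→1
  Δ2: s7:1→0
  Δ3: s0:0→1, s3:1→0
  Δ4: s2:1→0
  (4Δ to stable)
t=1 Δ0: s0=1 s2=0 s7=0 s6=1 s4=0 s5=1 s8=1 s3=0 clk=1 s1=1
  Δ1: clk:1→0
  (1Δ to stable)
t=2 Δ0: s0=1 s2=0 s7=0 s6=1 s4=0 s5=1 s8=1 s3=0 clk=0 s1=1
  Δ1: clk:0→1
  Δ2: s4:0→1
  (2Δ to stable)
t=3 Δ0: s0=1 s2=0 s7=0 s6=1 s4=1 s5=1 s8=1 s3=0 clk=1 s1=1
  Δ1: clk:1→0
  (1Δ to stable)
t=4 Δ0: s0=1 s2=0 s7=0 s6=1 s4=1 s5=1 s8=1 s3=0 clk=0 s1=1
  Δ1: clk:0→1
  Δ2: s4:1→0
  (2Δ to stable)
t=5 Δ0: s0=1 s2=0 s7=0 s6=1 s4=0 s5=1 s8=1 s3=0 clk=1 s1=1
  Δ1: clk:1→0
  (1Δ to stable)
t=6 Δ0: s0=1 s2=0 s7=0 s6=1 s4=0 s5=1 s8=1 s3=0 clk=0 s1=1
  Δ1: clk:0→1
  Δ2: s4:0→1
  (2Δ to stable)
t=7 Δ0: s0=1 s2=0 s7=0 s6=1 s4=1 s5=1 s8=1 s3=0 clk=1 s1=1
  Δ1: clk:1→0
  (1Δ to stable)
t=8 Δ0: s0=1 s2=0 s7=0 s6=1 s4=1 s5=1 s8=1 s3=0 clk=0 s1=1
  Δ1: clk:0→1
  Δ2: s4:1→0
  (2Δ to stable)
t=9 Δ0: s0=1 s2=0 s7=0 s6=1 s4=0 s5=1 s8=1 s3=0 clk=1 s1=1
  Δ1: clk:1→0
  (1Δ to stable)
t=10 Δ0: s0=1 s2=0 s7=0 s6=1 s4=0 s5=1 s8=1 s3=0 clk=0 s1=1
  Δ1: clk:0→1
  Δ2: s4:0→1
  (2Δ to stable)
t=11 Δ0: s0=1 s2=0 s7=0 s6=1 s4=1 s5=1 s8=1 s3=0 clk=1 s1=1
  Δ1: clk:1→0
  (1Δ to stable)
t=12 Δ0: s0=1 s2=0 s7=0 s6=1 s4=1 s5=1 s8=1 s3=0 clk=0 s1=1
  Δ1: clk:0→1
  Δ2: s4:1→0
  (2Δ to stable)
t=13 Δ0: s0=1 s2=0 s7=0 s6=1 s4=0 s5=1 s8=1 s3=0 clk=1 s1=1
  Δ1: clk:1→0
  (1Δ to stable)
t=14 Δ0: s0=1 s2=0 s7=0 s6=1 s4=0 s5=1 s8=1 s3=0 clk=0 s1=1
  Δ1: clk:0→1
  Δ2: s4:0→1
  (2Δ to stable)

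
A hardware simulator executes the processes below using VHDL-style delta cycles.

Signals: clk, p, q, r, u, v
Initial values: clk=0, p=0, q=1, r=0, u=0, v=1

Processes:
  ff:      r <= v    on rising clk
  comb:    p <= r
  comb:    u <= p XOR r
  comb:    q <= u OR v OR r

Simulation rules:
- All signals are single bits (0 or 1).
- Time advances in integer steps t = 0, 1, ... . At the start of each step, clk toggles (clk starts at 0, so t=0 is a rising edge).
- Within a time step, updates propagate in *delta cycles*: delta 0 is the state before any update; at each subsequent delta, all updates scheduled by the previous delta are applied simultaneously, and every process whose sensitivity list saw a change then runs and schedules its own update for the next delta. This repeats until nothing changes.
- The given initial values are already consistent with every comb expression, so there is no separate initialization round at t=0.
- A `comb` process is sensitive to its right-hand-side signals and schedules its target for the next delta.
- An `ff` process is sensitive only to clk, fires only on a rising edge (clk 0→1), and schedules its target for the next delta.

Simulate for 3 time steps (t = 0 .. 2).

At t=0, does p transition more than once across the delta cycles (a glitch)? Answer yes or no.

no

t0.Δ0 q=1 u=0 clk=0 r=0 p=0 v=1
t0.Δ1 q=1 u=0 clk=1 r=0 p=0 v=1
t0.Δ2 q=1 u=0 clk=1 r=1 p=0 v=1
t0.Δ3 q=1 u=1 clk=1 r=1 p=1 v=1
t0.Δ4 q=1 u=0 clk=1 r=1 p=1 v=1
t1.Δ0 q=1 u=0 clk=1 r=1 p=1 v=1
t1.Δ1 q=1 u=0 clk=0 r=1 p=1 v=1
t2.Δ0 q=1 u=0 clk=0 r=1 p=1 v=1
t2.Δ1 q=1 u=0 clk=1 r=1 p=1 v=1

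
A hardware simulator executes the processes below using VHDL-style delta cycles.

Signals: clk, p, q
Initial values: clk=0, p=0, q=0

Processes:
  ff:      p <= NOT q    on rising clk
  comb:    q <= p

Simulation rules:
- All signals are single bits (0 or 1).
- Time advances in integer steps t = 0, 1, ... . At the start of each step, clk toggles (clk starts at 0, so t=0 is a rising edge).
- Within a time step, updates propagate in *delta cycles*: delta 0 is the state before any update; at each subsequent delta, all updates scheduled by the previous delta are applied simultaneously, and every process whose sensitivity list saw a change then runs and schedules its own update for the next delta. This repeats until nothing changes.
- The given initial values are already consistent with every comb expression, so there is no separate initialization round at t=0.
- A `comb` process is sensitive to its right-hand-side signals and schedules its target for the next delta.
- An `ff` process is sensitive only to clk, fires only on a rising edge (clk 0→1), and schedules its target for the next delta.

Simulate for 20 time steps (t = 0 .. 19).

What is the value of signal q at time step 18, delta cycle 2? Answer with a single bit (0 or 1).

[bits: clk,p,q]
t=0: Δ0=000 Δ1=100 Δ2=110 Δ3=111 | 3Δ
t=1: Δ0=111 Δ1=011 | 1Δ
t=2: Δ0=011 Δ1=111 Δ2=101 Δ3=100 | 3Δ
t=3: Δ0=100 Δ1=000 | 1Δ
t=4: Δ0=000 Δ1=100 Δ2=110 Δ3=111 | 3Δ
t=5: Δ0=111 Δ1=011 | 1Δ
t=6: Δ0=011 Δ1=111 Δ2=101 Δ3=100 | 3Δ
t=7: Δ0=100 Δ1=000 | 1Δ
t=8: Δ0=000 Δ1=100 Δ2=110 Δ3=111 | 3Δ
t=9: Δ0=111 Δ1=011 | 1Δ
t=10: Δ0=011 Δ1=111 Δ2=101 Δ3=100 | 3Δ
t=11: Δ0=100 Δ1=000 | 1Δ
t=12: Δ0=000 Δ1=100 Δ2=110 Δ3=111 | 3Δ
t=13: Δ0=111 Δ1=011 | 1Δ
t=14: Δ0=011 Δ1=111 Δ2=101 Δ3=100 | 3Δ
t=15: Δ0=100 Δ1=000 | 1Δ
t=16: Δ0=000 Δ1=100 Δ2=110 Δ3=111 | 3Δ
t=17: Δ0=111 Δ1=011 | 1Δ
t=18: Δ0=011 Δ1=111 Δ2=101 Δ3=100 | 3Δ
t=19: Δ0=100 Δ1=000 | 1Δ

1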